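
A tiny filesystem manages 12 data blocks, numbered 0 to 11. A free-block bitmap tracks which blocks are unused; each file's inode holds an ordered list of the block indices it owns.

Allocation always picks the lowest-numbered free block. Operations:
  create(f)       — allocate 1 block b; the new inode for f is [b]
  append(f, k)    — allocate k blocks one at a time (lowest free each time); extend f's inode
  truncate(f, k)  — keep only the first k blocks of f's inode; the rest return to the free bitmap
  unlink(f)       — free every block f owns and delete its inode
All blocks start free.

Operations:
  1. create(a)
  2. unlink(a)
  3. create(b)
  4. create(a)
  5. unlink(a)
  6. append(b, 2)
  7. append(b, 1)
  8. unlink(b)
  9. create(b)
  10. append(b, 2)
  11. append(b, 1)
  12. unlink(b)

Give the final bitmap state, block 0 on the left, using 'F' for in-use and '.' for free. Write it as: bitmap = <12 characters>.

bitmap = ............

  1. create(a)  ⇒  F...........  {a→[0]}
  2. unlink(a)  ⇒  ............  {}
  3. create(b)  ⇒  F...........  {b→[0]}
  4. create(a)  ⇒  FF..........  {a→[1]; b→[0]}
  5. unlink(a)  ⇒  F...........  {b→[0]}
  6. append(b, 2)  ⇒  FFF.........  {b→[0, 1, 2]}
  7. append(b, 1)  ⇒  FFFF........  {b→[0, 1, 2, 3]}
  8. unlink(b)  ⇒  ............  {}
  9. create(b)  ⇒  F...........  {b→[0]}
  10. append(b, 2)  ⇒  FFF.........  {b→[0, 1, 2]}
  11. append(b, 1)  ⇒  FFFF........  {b→[0, 1, 2, 3]}
  12. unlink(b)  ⇒  ............  {}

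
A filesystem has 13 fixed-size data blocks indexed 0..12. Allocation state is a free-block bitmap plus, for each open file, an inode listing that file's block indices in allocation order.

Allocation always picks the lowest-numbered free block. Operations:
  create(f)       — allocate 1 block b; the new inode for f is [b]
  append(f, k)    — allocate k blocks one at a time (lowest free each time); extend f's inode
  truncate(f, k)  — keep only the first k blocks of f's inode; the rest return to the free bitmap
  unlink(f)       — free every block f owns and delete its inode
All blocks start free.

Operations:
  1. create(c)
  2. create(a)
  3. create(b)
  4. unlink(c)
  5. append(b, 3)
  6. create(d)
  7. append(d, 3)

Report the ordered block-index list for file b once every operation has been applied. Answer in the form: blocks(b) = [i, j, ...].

create(c): bitmap=F............ | c=[0]
create(a): bitmap=FF........... | a=[1] c=[0]
create(b): bitmap=FFF.......... | a=[1] b=[2] c=[0]
unlink(c): bitmap=.FF.......... | a=[1] b=[2]
append(b, 3): bitmap=FFFFF........ | a=[1] b=[2, 0, 3, 4]
create(d): bitmap=FFFFFF....... | a=[1] b=[2, 0, 3, 4] d=[5]
append(d, 3): bitmap=FFFFFFFFF.... | a=[1] b=[2, 0, 3, 4] d=[5, 6, 7, 8]

blocks(b) = [2, 0, 3, 4]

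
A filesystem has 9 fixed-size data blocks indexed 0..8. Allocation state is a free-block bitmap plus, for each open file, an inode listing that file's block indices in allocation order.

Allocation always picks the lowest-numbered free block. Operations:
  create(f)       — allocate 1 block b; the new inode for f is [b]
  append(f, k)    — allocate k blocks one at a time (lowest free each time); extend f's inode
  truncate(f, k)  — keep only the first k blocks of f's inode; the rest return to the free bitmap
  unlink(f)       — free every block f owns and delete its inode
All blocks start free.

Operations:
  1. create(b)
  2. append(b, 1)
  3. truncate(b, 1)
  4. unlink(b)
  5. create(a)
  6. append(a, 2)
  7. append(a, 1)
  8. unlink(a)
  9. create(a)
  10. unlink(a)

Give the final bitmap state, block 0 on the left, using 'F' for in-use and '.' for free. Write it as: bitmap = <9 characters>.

bitmap = .........

[1] create(b) — b=0 (map F........)
[2] append(b, 1) — b=0,1 (map FF.......)
[3] truncate(b, 1) — b=0 (map F........)
[4] unlink(b) —  (map .........)
[5] create(a) — a=0 (map F........)
[6] append(a, 2) — a=0,1,2 (map FFF......)
[7] append(a, 1) — a=0,1,2,3 (map FFFF.....)
[8] unlink(a) —  (map .........)
[9] create(a) — a=0 (map F........)
[10] unlink(a) —  (map .........)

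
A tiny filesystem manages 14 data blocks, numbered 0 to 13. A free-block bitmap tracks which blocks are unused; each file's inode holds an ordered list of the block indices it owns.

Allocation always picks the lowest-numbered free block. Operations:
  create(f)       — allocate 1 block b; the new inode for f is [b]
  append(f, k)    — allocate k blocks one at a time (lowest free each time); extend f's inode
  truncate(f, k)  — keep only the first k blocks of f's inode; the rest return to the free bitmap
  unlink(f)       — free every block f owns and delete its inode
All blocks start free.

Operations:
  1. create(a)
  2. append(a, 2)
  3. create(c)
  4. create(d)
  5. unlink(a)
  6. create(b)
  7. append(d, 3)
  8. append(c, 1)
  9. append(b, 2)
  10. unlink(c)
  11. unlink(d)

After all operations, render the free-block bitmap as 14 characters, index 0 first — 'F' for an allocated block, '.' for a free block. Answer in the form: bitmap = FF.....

bitmap = F......FF.....

create(a): bitmap=F............. | a=[0]
append(a, 2): bitmap=FFF........... | a=[0, 1, 2]
create(c): bitmap=FFFF.......... | a=[0, 1, 2] c=[3]
create(d): bitmap=FFFFF......... | a=[0, 1, 2] c=[3] d=[4]
unlink(a): bitmap=...FF......... | c=[3] d=[4]
create(b): bitmap=F..FF......... | b=[0] c=[3] d=[4]
append(d, 3): bitmap=FFFFFF........ | b=[0] c=[3] d=[4, 1, 2, 5]
append(c, 1): bitmap=FFFFFFF....... | b=[0] c=[3, 6] d=[4, 1, 2, 5]
append(b, 2): bitmap=FFFFFFFFF..... | b=[0, 7, 8] c=[3, 6] d=[4, 1, 2, 5]
unlink(c): bitmap=FFF.FF.FF..... | b=[0, 7, 8] d=[4, 1, 2, 5]
unlink(d): bitmap=F......FF..... | b=[0, 7, 8]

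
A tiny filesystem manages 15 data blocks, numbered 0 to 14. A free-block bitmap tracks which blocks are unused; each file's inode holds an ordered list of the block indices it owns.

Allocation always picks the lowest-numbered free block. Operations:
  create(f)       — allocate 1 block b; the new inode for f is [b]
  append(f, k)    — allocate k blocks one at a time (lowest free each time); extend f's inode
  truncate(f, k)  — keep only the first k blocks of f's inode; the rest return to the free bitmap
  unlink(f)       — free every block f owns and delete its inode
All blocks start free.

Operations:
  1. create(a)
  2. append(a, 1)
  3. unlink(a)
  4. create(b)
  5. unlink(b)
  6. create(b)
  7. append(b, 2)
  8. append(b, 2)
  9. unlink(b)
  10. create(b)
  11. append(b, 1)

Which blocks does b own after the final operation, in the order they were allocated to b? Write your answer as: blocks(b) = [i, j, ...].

  1. create(a)  ⇒  F..............  {a→[0]}
  2. append(a, 1)  ⇒  FF.............  {a→[0, 1]}
  3. unlink(a)  ⇒  ...............  {}
  4. create(b)  ⇒  F..............  {b→[0]}
  5. unlink(b)  ⇒  ...............  {}
  6. create(b)  ⇒  F..............  {b→[0]}
  7. append(b, 2)  ⇒  FFF............  {b→[0, 1, 2]}
  8. append(b, 2)  ⇒  FFFFF..........  {b→[0, 1, 2, 3, 4]}
  9. unlink(b)  ⇒  ...............  {}
  10. create(b)  ⇒  F..............  {b→[0]}
  11. append(b, 1)  ⇒  FF.............  {b→[0, 1]}

blocks(b) = [0, 1]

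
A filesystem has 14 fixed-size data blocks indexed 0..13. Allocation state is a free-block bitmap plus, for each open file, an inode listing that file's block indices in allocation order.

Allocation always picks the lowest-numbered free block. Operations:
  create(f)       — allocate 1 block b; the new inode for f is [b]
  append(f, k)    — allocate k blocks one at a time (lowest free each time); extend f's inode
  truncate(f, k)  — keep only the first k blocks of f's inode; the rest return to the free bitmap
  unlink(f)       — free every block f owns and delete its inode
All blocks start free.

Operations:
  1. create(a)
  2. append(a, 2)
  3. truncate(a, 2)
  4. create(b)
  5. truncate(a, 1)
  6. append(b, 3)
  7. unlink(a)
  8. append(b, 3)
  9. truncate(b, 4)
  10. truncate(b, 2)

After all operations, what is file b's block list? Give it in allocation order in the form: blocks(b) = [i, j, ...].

blocks(b) = [2, 1]

[1] create(a) — a=0 (map F.............)
[2] append(a, 2) — a=0,1,2 (map FFF...........)
[3] truncate(a, 2) — a=0,1 (map FF............)
[4] create(b) — a=0,1 b=2 (map FFF...........)
[5] truncate(a, 1) — a=0 b=2 (map F.F...........)
[6] append(b, 3) — a=0 b=2,1,3,4 (map FFFFF.........)
[7] unlink(a) — b=2,1,3,4 (map .FFFF.........)
[8] append(b, 3) — b=2,1,3,4,0,5,6 (map FFFFFFF.......)
[9] truncate(b, 4) — b=2,1,3,4 (map .FFFF.........)
[10] truncate(b, 2) — b=2,1 (map .FF...........)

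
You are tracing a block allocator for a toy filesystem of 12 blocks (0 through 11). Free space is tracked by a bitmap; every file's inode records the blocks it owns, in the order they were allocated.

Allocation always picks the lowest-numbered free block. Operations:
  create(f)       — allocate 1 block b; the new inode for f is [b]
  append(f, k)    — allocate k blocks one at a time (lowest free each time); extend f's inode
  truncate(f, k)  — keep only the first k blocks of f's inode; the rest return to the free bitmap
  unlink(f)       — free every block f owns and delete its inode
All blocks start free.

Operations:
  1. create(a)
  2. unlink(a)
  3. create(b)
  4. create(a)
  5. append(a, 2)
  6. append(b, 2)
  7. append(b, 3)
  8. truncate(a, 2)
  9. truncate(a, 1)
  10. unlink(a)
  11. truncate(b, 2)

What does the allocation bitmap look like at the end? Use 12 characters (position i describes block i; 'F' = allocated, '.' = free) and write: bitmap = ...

  1. create(a)  ⇒  F...........  {a→[0]}
  2. unlink(a)  ⇒  ............  {}
  3. create(b)  ⇒  F...........  {b→[0]}
  4. create(a)  ⇒  FF..........  {a→[1]; b→[0]}
  5. append(a, 2)  ⇒  FFFF........  {a→[1, 2, 3]; b→[0]}
  6. append(b, 2)  ⇒  FFFFFF......  {a→[1, 2, 3]; b→[0, 4, 5]}
  7. append(b, 3)  ⇒  FFFFFFFFF...  {a→[1, 2, 3]; b→[0, 4, 5, 6, 7, 8]}
  8. truncate(a, 2)  ⇒  FFF.FFFFF...  {a→[1, 2]; b→[0, 4, 5, 6, 7, 8]}
  9. truncate(a, 1)  ⇒  FF..FFFFF...  {a→[1]; b→[0, 4, 5, 6, 7, 8]}
  10. unlink(a)  ⇒  F...FFFFF...  {b→[0, 4, 5, 6, 7, 8]}
  11. truncate(b, 2)  ⇒  F...F.......  {b→[0, 4]}

bitmap = F...F.......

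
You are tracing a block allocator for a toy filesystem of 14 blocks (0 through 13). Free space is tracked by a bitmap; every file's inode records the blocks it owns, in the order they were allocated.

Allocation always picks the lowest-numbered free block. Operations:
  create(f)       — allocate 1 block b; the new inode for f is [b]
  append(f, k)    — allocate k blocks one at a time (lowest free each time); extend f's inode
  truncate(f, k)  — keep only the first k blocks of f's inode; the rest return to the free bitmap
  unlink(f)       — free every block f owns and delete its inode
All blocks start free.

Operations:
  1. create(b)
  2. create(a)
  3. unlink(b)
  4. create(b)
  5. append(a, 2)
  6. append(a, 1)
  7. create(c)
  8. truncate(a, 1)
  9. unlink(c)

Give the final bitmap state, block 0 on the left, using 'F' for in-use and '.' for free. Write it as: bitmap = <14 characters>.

after create(b) → b:[0]  free=[F.............]
after create(a) → a:[1], b:[0]  free=[FF............]
after unlink(b) → a:[1]  free=[.F............]
after create(b) → a:[1], b:[0]  free=[FF............]
after append(a, 2) → a:[1, 2, 3], b:[0]  free=[FFFF..........]
after append(a, 1) → a:[1, 2, 3, 4], b:[0]  free=[FFFFF.........]
after create(c) → a:[1, 2, 3, 4], b:[0], c:[5]  free=[FFFFFF........]
after truncate(a, 1) → a:[1], b:[0], c:[5]  free=[FF...F........]
after unlink(c) → a:[1], b:[0]  free=[FF............]

bitmap = FF............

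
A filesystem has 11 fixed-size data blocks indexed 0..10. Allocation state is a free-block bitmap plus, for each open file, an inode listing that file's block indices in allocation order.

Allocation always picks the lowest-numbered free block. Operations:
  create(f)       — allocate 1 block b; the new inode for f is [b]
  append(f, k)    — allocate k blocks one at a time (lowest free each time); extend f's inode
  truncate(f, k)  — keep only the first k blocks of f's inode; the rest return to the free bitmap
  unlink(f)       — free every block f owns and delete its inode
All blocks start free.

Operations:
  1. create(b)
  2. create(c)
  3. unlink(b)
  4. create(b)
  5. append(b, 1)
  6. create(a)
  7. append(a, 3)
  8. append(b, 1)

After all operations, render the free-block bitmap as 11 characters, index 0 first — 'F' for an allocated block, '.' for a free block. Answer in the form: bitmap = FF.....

after create(b) → b:[0]  free=[F..........]
after create(c) → b:[0], c:[1]  free=[FF.........]
after unlink(b) → c:[1]  free=[.F.........]
after create(b) → b:[0], c:[1]  free=[FF.........]
after append(b, 1) → b:[0, 2], c:[1]  free=[FFF........]
after create(a) → a:[3], b:[0, 2], c:[1]  free=[FFFF.......]
after append(a, 3) → a:[3, 4, 5, 6], b:[0, 2], c:[1]  free=[FFFFFFF....]
after append(b, 1) → a:[3, 4, 5, 6], b:[0, 2, 7], c:[1]  free=[FFFFFFFF...]

bitmap = FFFFFFFF...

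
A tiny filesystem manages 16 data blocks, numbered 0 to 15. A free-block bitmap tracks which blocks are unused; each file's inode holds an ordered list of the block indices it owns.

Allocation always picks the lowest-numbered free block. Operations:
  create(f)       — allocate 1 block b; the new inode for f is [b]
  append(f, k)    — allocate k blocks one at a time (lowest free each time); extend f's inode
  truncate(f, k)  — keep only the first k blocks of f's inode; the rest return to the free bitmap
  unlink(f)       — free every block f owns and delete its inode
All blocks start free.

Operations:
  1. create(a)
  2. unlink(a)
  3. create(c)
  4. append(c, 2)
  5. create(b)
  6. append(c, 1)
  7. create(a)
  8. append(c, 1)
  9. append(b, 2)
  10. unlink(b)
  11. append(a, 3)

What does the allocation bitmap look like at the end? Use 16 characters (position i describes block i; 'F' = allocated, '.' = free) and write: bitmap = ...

create(a): bitmap=F............... | a=[0]
unlink(a): bitmap=................ | 
create(c): bitmap=F............... | c=[0]
append(c, 2): bitmap=FFF............. | c=[0, 1, 2]
create(b): bitmap=FFFF............ | b=[3] c=[0, 1, 2]
append(c, 1): bitmap=FFFFF........... | b=[3] c=[0, 1, 2, 4]
create(a): bitmap=FFFFFF.......... | a=[5] b=[3] c=[0, 1, 2, 4]
append(c, 1): bitmap=FFFFFFF......... | a=[5] b=[3] c=[0, 1, 2, 4, 6]
append(b, 2): bitmap=FFFFFFFFF....... | a=[5] b=[3, 7, 8] c=[0, 1, 2, 4, 6]
unlink(b): bitmap=FFF.FFF......... | a=[5] c=[0, 1, 2, 4, 6]
append(a, 3): bitmap=FFFFFFFFF....... | a=[5, 3, 7, 8] c=[0, 1, 2, 4, 6]

bitmap = FFFFFFFFF.......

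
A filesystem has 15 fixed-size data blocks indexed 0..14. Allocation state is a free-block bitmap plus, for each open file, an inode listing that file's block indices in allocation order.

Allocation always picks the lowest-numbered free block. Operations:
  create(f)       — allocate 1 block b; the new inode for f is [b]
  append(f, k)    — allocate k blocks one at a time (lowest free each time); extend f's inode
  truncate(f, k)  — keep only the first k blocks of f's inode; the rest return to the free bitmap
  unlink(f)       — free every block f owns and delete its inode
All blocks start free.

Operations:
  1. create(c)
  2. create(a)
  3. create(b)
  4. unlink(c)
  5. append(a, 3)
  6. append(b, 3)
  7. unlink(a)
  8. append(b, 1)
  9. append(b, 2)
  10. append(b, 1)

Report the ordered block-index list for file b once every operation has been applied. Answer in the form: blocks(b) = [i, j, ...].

blocks(b) = [2, 5, 6, 7, 0, 1, 3, 4]

create(c): bitmap=F.............. | c=[0]
create(a): bitmap=FF............. | a=[1] c=[0]
create(b): bitmap=FFF............ | a=[1] b=[2] c=[0]
unlink(c): bitmap=.FF............ | a=[1] b=[2]
append(a, 3): bitmap=FFFFF.......... | a=[1, 0, 3, 4] b=[2]
append(b, 3): bitmap=FFFFFFFF....... | a=[1, 0, 3, 4] b=[2, 5, 6, 7]
unlink(a): bitmap=..F..FFF....... | b=[2, 5, 6, 7]
append(b, 1): bitmap=F.F..FFF....... | b=[2, 5, 6, 7, 0]
append(b, 2): bitmap=FFFF.FFF....... | b=[2, 5, 6, 7, 0, 1, 3]
append(b, 1): bitmap=FFFFFFFF....... | b=[2, 5, 6, 7, 0, 1, 3, 4]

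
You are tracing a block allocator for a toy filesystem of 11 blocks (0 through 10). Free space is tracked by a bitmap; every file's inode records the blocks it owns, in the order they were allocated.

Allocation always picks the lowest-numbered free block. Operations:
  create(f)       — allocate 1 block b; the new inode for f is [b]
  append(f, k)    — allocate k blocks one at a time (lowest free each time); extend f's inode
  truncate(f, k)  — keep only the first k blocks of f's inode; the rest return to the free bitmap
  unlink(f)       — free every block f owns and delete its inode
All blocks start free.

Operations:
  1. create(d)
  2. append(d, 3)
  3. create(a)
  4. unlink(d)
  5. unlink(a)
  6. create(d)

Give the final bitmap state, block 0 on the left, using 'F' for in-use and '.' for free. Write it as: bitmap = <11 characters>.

bitmap = F..........

after create(d) → d:[0]  free=[F..........]
after append(d, 3) → d:[0, 1, 2, 3]  free=[FFFF.......]
after create(a) → a:[4], d:[0, 1, 2, 3]  free=[FFFFF......]
after unlink(d) → a:[4]  free=[....F......]
after unlink(a) →   free=[...........]
after create(d) → d:[0]  free=[F..........]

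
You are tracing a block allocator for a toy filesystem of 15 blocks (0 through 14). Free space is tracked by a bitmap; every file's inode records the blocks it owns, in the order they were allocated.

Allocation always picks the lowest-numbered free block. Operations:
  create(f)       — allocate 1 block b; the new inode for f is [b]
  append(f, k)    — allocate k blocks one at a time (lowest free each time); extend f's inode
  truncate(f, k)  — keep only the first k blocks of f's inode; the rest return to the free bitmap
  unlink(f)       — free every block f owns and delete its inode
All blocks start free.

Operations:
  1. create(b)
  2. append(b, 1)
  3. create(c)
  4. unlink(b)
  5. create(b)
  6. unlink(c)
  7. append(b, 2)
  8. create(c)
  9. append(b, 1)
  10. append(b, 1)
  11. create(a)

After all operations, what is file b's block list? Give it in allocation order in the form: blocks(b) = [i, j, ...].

blocks(b) = [0, 1, 2, 4, 5]

[1] create(b) — b=0 (map F..............)
[2] append(b, 1) — b=0,1 (map FF.............)
[3] create(c) — b=0,1 c=2 (map FFF............)
[4] unlink(b) — c=2 (map ..F............)
[5] create(b) — b=0 c=2 (map F.F............)
[6] unlink(c) — b=0 (map F..............)
[7] append(b, 2) — b=0,1,2 (map FFF............)
[8] create(c) — b=0,1,2 c=3 (map FFFF...........)
[9] append(b, 1) — b=0,1,2,4 c=3 (map FFFFF..........)
[10] append(b, 1) — b=0,1,2,4,5 c=3 (map FFFFFF.........)
[11] create(a) — a=6 b=0,1,2,4,5 c=3 (map FFFFFFF........)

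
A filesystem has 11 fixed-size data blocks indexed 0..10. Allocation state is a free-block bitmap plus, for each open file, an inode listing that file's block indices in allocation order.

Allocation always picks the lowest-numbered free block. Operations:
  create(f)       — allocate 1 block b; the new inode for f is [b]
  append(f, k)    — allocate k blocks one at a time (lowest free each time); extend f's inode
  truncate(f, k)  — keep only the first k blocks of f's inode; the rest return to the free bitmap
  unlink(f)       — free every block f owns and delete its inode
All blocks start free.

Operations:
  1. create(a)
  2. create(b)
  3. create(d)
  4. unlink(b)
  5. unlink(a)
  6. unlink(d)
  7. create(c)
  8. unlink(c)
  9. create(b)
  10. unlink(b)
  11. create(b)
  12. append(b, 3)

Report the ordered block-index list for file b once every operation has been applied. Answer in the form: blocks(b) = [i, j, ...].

create(a): bitmap=F.......... | a=[0]
create(b): bitmap=FF......... | a=[0] b=[1]
create(d): bitmap=FFF........ | a=[0] b=[1] d=[2]
unlink(b): bitmap=F.F........ | a=[0] d=[2]
unlink(a): bitmap=..F........ | d=[2]
unlink(d): bitmap=........... | 
create(c): bitmap=F.......... | c=[0]
unlink(c): bitmap=........... | 
create(b): bitmap=F.......... | b=[0]
unlink(b): bitmap=........... | 
create(b): bitmap=F.......... | b=[0]
append(b, 3): bitmap=FFFF....... | b=[0, 1, 2, 3]

blocks(b) = [0, 1, 2, 3]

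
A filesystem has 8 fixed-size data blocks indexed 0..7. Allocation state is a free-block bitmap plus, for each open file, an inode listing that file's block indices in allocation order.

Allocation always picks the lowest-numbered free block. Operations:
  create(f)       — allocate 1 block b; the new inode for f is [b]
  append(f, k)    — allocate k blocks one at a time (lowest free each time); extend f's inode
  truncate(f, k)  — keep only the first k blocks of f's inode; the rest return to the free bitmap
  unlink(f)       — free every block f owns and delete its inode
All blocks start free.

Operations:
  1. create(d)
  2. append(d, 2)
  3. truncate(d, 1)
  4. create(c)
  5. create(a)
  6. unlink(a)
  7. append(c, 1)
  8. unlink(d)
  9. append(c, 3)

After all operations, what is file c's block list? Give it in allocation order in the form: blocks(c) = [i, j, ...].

blocks(c) = [1, 2, 0, 3, 4]

[1] create(d) — d=0 (map F.......)
[2] append(d, 2) — d=0,1,2 (map FFF.....)
[3] truncate(d, 1) — d=0 (map F.......)
[4] create(c) — c=1 d=0 (map FF......)
[5] create(a) — a=2 c=1 d=0 (map FFF.....)
[6] unlink(a) — c=1 d=0 (map FF......)
[7] append(c, 1) — c=1,2 d=0 (map FFF.....)
[8] unlink(d) — c=1,2 (map .FF.....)
[9] append(c, 3) — c=1,2,0,3,4 (map FFFFF...)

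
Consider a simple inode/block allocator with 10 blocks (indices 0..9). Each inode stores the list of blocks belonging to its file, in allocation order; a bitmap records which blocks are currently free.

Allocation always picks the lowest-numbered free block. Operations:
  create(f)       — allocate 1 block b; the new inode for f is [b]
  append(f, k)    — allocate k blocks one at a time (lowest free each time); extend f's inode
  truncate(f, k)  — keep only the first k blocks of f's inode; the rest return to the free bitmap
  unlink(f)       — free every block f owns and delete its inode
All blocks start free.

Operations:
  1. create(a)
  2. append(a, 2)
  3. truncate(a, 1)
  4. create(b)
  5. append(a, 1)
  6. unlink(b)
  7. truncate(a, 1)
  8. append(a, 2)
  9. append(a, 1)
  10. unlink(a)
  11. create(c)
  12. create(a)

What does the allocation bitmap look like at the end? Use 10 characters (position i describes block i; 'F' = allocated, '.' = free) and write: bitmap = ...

bitmap = FF........

after create(a) → a:[0]  free=[F.........]
after append(a, 2) → a:[0, 1, 2]  free=[FFF.......]
after truncate(a, 1) → a:[0]  free=[F.........]
after create(b) → a:[0], b:[1]  free=[FF........]
after append(a, 1) → a:[0, 2], b:[1]  free=[FFF.......]
after unlink(b) → a:[0, 2]  free=[F.F.......]
after truncate(a, 1) → a:[0]  free=[F.........]
after append(a, 2) → a:[0, 1, 2]  free=[FFF.......]
after append(a, 1) → a:[0, 1, 2, 3]  free=[FFFF......]
after unlink(a) →   free=[..........]
after create(c) → c:[0]  free=[F.........]
after create(a) → a:[1], c:[0]  free=[FF........]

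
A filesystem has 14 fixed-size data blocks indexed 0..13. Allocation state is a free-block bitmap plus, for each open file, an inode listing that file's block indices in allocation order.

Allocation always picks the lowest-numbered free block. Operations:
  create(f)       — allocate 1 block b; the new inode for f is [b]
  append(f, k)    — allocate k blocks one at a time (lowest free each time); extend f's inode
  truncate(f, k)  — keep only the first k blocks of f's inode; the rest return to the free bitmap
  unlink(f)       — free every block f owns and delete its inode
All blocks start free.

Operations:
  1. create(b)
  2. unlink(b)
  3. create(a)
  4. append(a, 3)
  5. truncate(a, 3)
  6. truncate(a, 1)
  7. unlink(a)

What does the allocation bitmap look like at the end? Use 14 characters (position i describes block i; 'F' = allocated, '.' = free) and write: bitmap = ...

  1. create(b)  ⇒  F.............  {b→[0]}
  2. unlink(b)  ⇒  ..............  {}
  3. create(a)  ⇒  F.............  {a→[0]}
  4. append(a, 3)  ⇒  FFFF..........  {a→[0, 1, 2, 3]}
  5. truncate(a, 3)  ⇒  FFF...........  {a→[0, 1, 2]}
  6. truncate(a, 1)  ⇒  F.............  {a→[0]}
  7. unlink(a)  ⇒  ..............  {}

bitmap = ..............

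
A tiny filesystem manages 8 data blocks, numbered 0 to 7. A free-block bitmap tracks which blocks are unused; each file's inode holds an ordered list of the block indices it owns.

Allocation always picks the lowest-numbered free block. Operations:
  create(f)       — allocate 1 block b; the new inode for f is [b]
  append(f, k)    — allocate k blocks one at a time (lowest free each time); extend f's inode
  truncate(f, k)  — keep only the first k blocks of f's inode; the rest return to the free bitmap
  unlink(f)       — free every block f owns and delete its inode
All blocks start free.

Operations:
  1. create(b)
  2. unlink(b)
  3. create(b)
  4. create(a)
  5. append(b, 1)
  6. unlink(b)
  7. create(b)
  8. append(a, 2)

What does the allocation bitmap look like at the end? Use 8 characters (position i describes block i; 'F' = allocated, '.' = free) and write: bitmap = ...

  1. create(b)  ⇒  F.......  {b→[0]}
  2. unlink(b)  ⇒  ........  {}
  3. create(b)  ⇒  F.......  {b→[0]}
  4. create(a)  ⇒  FF......  {a→[1]; b→[0]}
  5. append(b, 1)  ⇒  FFF.....  {a→[1]; b→[0, 2]}
  6. unlink(b)  ⇒  .F......  {a→[1]}
  7. create(b)  ⇒  FF......  {a→[1]; b→[0]}
  8. append(a, 2)  ⇒  FFFF....  {a→[1, 2, 3]; b→[0]}

bitmap = FFFF....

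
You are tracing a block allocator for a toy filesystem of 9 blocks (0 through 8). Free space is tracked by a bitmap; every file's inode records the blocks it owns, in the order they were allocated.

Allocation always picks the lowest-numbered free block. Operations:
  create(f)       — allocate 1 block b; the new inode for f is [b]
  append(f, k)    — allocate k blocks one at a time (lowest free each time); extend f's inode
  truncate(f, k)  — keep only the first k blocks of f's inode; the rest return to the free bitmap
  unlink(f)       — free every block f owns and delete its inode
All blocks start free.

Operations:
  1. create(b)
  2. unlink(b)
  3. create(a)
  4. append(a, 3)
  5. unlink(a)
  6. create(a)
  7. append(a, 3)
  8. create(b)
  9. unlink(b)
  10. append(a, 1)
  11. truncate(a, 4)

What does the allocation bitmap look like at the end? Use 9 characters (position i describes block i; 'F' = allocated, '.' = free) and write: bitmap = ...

bitmap = FFFF.....

  1. create(b)  ⇒  F........  {b→[0]}
  2. unlink(b)  ⇒  .........  {}
  3. create(a)  ⇒  F........  {a→[0]}
  4. append(a, 3)  ⇒  FFFF.....  {a→[0, 1, 2, 3]}
  5. unlink(a)  ⇒  .........  {}
  6. create(a)  ⇒  F........  {a→[0]}
  7. append(a, 3)  ⇒  FFFF.....  {a→[0, 1, 2, 3]}
  8. create(b)  ⇒  FFFFF....  {a→[0, 1, 2, 3]; b→[4]}
  9. unlink(b)  ⇒  FFFF.....  {a→[0, 1, 2, 3]}
  10. append(a, 1)  ⇒  FFFFF....  {a→[0, 1, 2, 3, 4]}
  11. truncate(a, 4)  ⇒  FFFF.....  {a→[0, 1, 2, 3]}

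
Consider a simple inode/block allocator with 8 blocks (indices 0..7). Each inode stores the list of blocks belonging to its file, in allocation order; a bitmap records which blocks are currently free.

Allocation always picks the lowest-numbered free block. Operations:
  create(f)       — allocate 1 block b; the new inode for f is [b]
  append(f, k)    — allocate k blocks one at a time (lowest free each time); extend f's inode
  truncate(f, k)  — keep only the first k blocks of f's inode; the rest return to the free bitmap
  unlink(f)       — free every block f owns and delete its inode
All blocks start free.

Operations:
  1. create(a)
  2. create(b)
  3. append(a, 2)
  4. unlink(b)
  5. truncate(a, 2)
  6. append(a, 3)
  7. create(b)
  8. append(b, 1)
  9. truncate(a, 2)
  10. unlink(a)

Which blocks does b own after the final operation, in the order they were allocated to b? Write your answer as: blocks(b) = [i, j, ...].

blocks(b) = [5, 6]

[1] create(a) — a=0 (map F.......)
[2] create(b) — a=0 b=1 (map FF......)
[3] append(a, 2) — a=0,2,3 b=1 (map FFFF....)
[4] unlink(b) — a=0,2,3 (map F.FF....)
[5] truncate(a, 2) — a=0,2 (map F.F.....)
[6] append(a, 3) — a=0,2,1,3,4 (map FFFFF...)
[7] create(b) — a=0,2,1,3,4 b=5 (map FFFFFF..)
[8] append(b, 1) — a=0,2,1,3,4 b=5,6 (map FFFFFFF.)
[9] truncate(a, 2) — a=0,2 b=5,6 (map F.F..FF.)
[10] unlink(a) — b=5,6 (map .....FF.)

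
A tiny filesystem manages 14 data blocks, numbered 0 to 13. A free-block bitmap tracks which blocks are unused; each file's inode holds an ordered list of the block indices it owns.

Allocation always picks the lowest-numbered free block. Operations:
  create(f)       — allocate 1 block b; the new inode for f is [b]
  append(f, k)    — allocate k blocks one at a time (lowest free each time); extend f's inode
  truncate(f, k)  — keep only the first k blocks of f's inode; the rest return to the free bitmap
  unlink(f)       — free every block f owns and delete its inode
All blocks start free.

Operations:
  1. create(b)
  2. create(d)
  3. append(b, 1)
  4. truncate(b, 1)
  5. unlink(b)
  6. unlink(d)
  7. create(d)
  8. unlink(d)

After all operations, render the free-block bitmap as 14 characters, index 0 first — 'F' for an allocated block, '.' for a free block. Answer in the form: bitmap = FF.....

bitmap = ..............

after create(b) → b:[0]  free=[F.............]
after create(d) → b:[0], d:[1]  free=[FF............]
after append(b, 1) → b:[0, 2], d:[1]  free=[FFF...........]
after truncate(b, 1) → b:[0], d:[1]  free=[FF............]
after unlink(b) → d:[1]  free=[.F............]
after unlink(d) →   free=[..............]
after create(d) → d:[0]  free=[F.............]
after unlink(d) →   free=[..............]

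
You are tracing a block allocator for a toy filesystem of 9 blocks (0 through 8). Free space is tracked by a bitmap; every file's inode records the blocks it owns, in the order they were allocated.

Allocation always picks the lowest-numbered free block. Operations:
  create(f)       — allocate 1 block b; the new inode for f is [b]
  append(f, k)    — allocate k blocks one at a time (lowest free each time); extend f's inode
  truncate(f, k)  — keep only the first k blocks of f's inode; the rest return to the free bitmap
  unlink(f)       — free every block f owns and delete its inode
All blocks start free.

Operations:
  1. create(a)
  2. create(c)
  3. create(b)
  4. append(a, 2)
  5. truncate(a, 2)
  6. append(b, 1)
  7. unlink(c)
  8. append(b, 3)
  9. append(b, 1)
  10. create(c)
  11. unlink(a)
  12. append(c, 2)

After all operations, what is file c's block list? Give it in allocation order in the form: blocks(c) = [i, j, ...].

blocks(c) = [8, 0, 3]

after create(a) → a:[0]  free=[F........]
after create(c) → a:[0], c:[1]  free=[FF.......]
after create(b) → a:[0], b:[2], c:[1]  free=[FFF......]
after append(a, 2) → a:[0, 3, 4], b:[2], c:[1]  free=[FFFFF....]
after truncate(a, 2) → a:[0, 3], b:[2], c:[1]  free=[FFFF.....]
after append(b, 1) → a:[0, 3], b:[2, 4], c:[1]  free=[FFFFF....]
after unlink(c) → a:[0, 3], b:[2, 4]  free=[F.FFF....]
after append(b, 3) → a:[0, 3], b:[2, 4, 1, 5, 6]  free=[FFFFFFF..]
after append(b, 1) → a:[0, 3], b:[2, 4, 1, 5, 6, 7]  free=[FFFFFFFF.]
after create(c) → a:[0, 3], b:[2, 4, 1, 5, 6, 7], c:[8]  free=[FFFFFFFFF]
after unlink(a) → b:[2, 4, 1, 5, 6, 7], c:[8]  free=[.FF.FFFFF]
after append(c, 2) → b:[2, 4, 1, 5, 6, 7], c:[8, 0, 3]  free=[FFFFFFFFF]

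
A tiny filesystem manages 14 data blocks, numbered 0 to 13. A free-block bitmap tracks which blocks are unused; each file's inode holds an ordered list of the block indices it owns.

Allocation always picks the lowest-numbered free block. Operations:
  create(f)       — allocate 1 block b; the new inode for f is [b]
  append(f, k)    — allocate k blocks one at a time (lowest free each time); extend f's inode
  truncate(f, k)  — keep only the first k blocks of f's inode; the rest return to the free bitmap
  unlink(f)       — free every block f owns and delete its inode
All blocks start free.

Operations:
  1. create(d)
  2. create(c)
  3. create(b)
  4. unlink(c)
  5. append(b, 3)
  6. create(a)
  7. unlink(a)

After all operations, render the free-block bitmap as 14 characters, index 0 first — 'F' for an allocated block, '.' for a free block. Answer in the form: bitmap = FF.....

bitmap = FFFFF.........

  1. create(d)  ⇒  F.............  {d→[0]}
  2. create(c)  ⇒  FF............  {c→[1]; d→[0]}
  3. create(b)  ⇒  FFF...........  {b→[2]; c→[1]; d→[0]}
  4. unlink(c)  ⇒  F.F...........  {b→[2]; d→[0]}
  5. append(b, 3)  ⇒  FFFFF.........  {b→[2, 1, 3, 4]; d→[0]}
  6. create(a)  ⇒  FFFFFF........  {a→[5]; b→[2, 1, 3, 4]; d→[0]}
  7. unlink(a)  ⇒  FFFFF.........  {b→[2, 1, 3, 4]; d→[0]}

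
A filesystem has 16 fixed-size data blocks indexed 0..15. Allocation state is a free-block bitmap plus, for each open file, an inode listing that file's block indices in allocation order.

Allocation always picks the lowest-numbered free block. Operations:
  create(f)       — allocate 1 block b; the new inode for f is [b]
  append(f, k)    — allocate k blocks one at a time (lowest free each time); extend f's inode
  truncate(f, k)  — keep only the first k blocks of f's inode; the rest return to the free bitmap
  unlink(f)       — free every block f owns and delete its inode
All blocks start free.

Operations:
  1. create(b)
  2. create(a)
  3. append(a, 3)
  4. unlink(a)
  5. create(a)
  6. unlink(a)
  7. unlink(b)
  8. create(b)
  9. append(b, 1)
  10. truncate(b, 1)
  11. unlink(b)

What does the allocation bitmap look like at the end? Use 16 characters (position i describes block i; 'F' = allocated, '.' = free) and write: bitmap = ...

create(b): bitmap=F............... | b=[0]
create(a): bitmap=FF.............. | a=[1] b=[0]
append(a, 3): bitmap=FFFFF........... | a=[1, 2, 3, 4] b=[0]
unlink(a): bitmap=F............... | b=[0]
create(a): bitmap=FF.............. | a=[1] b=[0]
unlink(a): bitmap=F............... | b=[0]
unlink(b): bitmap=................ | 
create(b): bitmap=F............... | b=[0]
append(b, 1): bitmap=FF.............. | b=[0, 1]
truncate(b, 1): bitmap=F............... | b=[0]
unlink(b): bitmap=................ | 

bitmap = ................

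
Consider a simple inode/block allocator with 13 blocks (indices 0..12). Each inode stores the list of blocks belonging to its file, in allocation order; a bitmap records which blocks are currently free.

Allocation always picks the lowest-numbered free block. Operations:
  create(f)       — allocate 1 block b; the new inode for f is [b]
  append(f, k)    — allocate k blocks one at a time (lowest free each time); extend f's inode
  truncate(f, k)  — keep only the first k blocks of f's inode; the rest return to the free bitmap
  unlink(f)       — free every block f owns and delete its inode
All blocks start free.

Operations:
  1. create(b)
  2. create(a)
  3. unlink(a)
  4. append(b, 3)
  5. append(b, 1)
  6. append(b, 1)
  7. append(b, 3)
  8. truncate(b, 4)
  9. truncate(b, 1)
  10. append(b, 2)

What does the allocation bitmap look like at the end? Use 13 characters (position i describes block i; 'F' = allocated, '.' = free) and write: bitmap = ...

bitmap = FFF..........

  1. create(b)  ⇒  F............  {b→[0]}
  2. create(a)  ⇒  FF...........  {a→[1]; b→[0]}
  3. unlink(a)  ⇒  F............  {b→[0]}
  4. append(b, 3)  ⇒  FFFF.........  {b→[0, 1, 2, 3]}
  5. append(b, 1)  ⇒  FFFFF........  {b→[0, 1, 2, 3, 4]}
  6. append(b, 1)  ⇒  FFFFFF.......  {b→[0, 1, 2, 3, 4, 5]}
  7. append(b, 3)  ⇒  FFFFFFFFF....  {b→[0, 1, 2, 3, 4, 5, 6, 7, 8]}
  8. truncate(b, 4)  ⇒  FFFF.........  {b→[0, 1, 2, 3]}
  9. truncate(b, 1)  ⇒  F............  {b→[0]}
  10. append(b, 2)  ⇒  FFF..........  {b→[0, 1, 2]}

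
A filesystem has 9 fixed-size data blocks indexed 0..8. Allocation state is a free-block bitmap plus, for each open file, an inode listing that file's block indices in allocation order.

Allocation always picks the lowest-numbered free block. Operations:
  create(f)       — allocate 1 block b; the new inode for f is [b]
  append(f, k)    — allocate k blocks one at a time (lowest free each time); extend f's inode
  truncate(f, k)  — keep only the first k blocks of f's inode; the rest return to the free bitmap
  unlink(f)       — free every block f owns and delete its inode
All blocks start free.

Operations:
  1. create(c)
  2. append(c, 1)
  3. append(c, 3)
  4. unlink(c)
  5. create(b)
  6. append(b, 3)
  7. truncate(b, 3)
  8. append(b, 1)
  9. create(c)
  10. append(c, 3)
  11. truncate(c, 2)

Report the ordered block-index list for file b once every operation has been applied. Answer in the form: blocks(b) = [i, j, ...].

blocks(b) = [0, 1, 2, 3]

  1. create(c)  ⇒  F........  {c→[0]}
  2. append(c, 1)  ⇒  FF.......  {c→[0, 1]}
  3. append(c, 3)  ⇒  FFFFF....  {c→[0, 1, 2, 3, 4]}
  4. unlink(c)  ⇒  .........  {}
  5. create(b)  ⇒  F........  {b→[0]}
  6. append(b, 3)  ⇒  FFFF.....  {b→[0, 1, 2, 3]}
  7. truncate(b, 3)  ⇒  FFF......  {b→[0, 1, 2]}
  8. append(b, 1)  ⇒  FFFF.....  {b→[0, 1, 2, 3]}
  9. create(c)  ⇒  FFFFF....  {b→[0, 1, 2, 3]; c→[4]}
  10. append(c, 3)  ⇒  FFFFFFFF.  {b→[0, 1, 2, 3]; c→[4, 5, 6, 7]}
  11. truncate(c, 2)  ⇒  FFFFFF...  {b→[0, 1, 2, 3]; c→[4, 5]}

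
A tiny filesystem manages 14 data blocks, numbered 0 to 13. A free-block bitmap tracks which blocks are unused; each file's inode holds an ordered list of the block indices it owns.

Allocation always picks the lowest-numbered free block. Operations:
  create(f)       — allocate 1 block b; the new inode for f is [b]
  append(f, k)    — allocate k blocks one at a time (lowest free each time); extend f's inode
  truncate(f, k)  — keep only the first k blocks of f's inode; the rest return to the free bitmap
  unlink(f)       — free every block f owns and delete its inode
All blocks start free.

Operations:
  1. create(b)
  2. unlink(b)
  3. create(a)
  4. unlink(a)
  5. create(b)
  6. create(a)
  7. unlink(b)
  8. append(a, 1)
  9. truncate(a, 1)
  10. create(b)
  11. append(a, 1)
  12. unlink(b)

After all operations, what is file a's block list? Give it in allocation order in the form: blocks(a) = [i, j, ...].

[1] create(b) — b=0 (map F.............)
[2] unlink(b) —  (map ..............)
[3] create(a) — a=0 (map F.............)
[4] unlink(a) —  (map ..............)
[5] create(b) — b=0 (map F.............)
[6] create(a) — a=1 b=0 (map FF............)
[7] unlink(b) — a=1 (map .F............)
[8] append(a, 1) — a=1,0 (map FF............)
[9] truncate(a, 1) — a=1 (map .F............)
[10] create(b) — a=1 b=0 (map FF............)
[11] append(a, 1) — a=1,2 b=0 (map FFF...........)
[12] unlink(b) — a=1,2 (map .FF...........)

blocks(a) = [1, 2]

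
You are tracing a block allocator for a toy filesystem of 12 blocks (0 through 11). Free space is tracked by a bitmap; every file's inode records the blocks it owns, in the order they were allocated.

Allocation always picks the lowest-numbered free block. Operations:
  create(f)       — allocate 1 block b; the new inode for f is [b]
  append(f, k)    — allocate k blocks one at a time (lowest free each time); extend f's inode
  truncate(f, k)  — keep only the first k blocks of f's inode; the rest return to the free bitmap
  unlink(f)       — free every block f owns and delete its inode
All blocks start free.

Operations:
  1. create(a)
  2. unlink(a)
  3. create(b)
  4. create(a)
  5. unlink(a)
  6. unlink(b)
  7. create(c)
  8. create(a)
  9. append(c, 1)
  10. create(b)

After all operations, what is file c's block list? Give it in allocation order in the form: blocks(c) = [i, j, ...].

after create(a) → a:[0]  free=[F...........]
after unlink(a) →   free=[............]
after create(b) → b:[0]  free=[F...........]
after create(a) → a:[1], b:[0]  free=[FF..........]
after unlink(a) → b:[0]  free=[F...........]
after unlink(b) →   free=[............]
after create(c) → c:[0]  free=[F...........]
after create(a) → a:[1], c:[0]  free=[FF..........]
after append(c, 1) → a:[1], c:[0, 2]  free=[FFF.........]
after create(b) → a:[1], b:[3], c:[0, 2]  free=[FFFF........]

blocks(c) = [0, 2]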